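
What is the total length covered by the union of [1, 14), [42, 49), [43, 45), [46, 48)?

Merged: [1, 14), [42, 49).
Lengths: 13 + 7 = 20.

20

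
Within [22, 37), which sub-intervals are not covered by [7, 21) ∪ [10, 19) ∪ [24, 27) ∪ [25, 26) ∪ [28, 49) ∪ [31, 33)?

The merged coverage is [7, 21), [24, 27), [28, 49).
Uncovered inside [22, 37): [22, 24), [27, 28).

[22, 24) ∪ [27, 28)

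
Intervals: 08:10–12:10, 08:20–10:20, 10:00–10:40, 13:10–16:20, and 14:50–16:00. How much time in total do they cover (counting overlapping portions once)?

Merged: 08:10-12:10, 13:10-16:20.
Lengths: 4 h + 3 h 10 min = 7 h 10 min.

7 h 10 min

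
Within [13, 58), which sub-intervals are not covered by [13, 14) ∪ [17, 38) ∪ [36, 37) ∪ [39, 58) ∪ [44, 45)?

The merged coverage is [13, 14), [17, 38), [39, 58).
Uncovered inside [13, 58): [14, 17), [38, 39).

[14, 17) ∪ [38, 39)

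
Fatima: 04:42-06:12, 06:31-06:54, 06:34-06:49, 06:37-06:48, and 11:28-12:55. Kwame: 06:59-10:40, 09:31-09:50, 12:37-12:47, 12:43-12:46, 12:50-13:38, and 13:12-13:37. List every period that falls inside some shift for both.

Merge the first list: 04:42–06:12, 06:31–06:54, 11:28–12:55.
Merge the second list: 06:59–10:40, 12:37–12:47, 12:50–13:38.
04:42–06:12 meets no B interval.
06:31–06:54 meets no B interval.
11:28–12:55 ∩ B → 12:37–12:47, 12:50–12:55.

12:37–12:47, 12:50–12:55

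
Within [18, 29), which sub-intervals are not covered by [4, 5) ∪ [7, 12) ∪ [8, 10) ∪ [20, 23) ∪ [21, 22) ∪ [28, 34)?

[18, 20) ∪ [23, 28)

Covered (merged): [4, 5), [7, 12), [20, 23), [28, 34).
Uncovered inside [18, 29): [18, 20), [23, 28).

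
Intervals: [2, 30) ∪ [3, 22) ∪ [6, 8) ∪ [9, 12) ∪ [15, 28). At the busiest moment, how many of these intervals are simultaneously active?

3

At 6, 3 of the intervals are simultaneously active.
No point has more.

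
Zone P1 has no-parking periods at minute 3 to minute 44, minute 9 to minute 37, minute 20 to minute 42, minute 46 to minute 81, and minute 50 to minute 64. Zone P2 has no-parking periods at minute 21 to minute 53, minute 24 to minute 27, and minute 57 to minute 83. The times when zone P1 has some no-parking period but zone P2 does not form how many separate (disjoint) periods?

A, merged: minute 3 to minute 44, minute 46 to minute 81.
B, merged: minute 21 to minute 53, minute 57 to minute 83.
A \ B = minute 3 to minute 21, minute 53 to minute 57.
That is 2 disjoint pieces.

2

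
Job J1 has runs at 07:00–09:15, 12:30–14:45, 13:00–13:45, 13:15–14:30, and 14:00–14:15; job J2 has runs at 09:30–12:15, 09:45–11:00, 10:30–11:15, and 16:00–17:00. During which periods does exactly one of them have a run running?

First set merges to 07:00–09:15, 12:30–14:45.
Second set merges to 09:30–12:15, 16:00–17:00.
Only in the first: 07:00–09:15, 12:30–14:45.
Only in the second: 09:30–12:15, 16:00–17:00.
Together these are the periods covered by exactly one.

07:00–09:15, 09:30–12:15, 12:30–14:45, 16:00–17:00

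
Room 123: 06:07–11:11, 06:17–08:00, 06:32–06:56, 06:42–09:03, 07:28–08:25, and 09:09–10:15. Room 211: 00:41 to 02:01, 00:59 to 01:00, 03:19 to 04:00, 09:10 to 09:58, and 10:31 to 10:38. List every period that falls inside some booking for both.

09:10-09:58, 10:31-10:38

Merge the first list: 06:07-11:11.
Merge the second list: 00:41-02:01, 03:19-04:00, 09:10-09:58, 10:31-10:38.
06:07-11:11 overlaps B on 09:10-09:58, 10:31-10:38.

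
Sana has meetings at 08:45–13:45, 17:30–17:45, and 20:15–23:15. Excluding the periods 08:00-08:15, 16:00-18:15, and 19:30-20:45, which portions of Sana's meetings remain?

08:45–13:45: nothing removed.
17:30–17:45: entirely removed.
20:15–23:15 \ B = 20:45–23:15.

08:45–13:45, 20:45–23:15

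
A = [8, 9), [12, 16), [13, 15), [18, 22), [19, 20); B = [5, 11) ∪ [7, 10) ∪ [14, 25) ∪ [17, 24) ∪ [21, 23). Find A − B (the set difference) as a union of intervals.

First set merges to [8, 9), [12, 16), [18, 22).
Second set merges to [5, 11), [14, 25).
[8, 9) lies entirely inside B → drops out.
[12, 16) with B removed leaves [12, 14).
[18, 22) lies entirely inside B → drops out.

[12, 14)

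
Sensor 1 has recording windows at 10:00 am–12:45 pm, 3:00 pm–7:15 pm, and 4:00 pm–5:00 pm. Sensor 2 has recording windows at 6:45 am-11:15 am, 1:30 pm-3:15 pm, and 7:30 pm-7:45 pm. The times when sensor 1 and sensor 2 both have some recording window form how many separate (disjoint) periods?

2

First set merges to 10:00 am–12:45 pm, 3:00 pm–7:15 pm.
A ∩ B = 10:00 am–11:15 am, 3:00 pm–3:15 pm.
That is 2 disjoint pieces.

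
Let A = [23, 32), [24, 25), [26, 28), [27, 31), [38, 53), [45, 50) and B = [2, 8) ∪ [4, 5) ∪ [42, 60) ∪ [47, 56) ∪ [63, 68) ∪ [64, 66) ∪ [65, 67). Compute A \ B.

[23, 32) ∪ [38, 42)

A, merged: [23, 32), [38, 53).
B, merged: [2, 8), [42, 60), [63, 68).
[23, 32): nothing removed.
[38, 53) \ B = [38, 42).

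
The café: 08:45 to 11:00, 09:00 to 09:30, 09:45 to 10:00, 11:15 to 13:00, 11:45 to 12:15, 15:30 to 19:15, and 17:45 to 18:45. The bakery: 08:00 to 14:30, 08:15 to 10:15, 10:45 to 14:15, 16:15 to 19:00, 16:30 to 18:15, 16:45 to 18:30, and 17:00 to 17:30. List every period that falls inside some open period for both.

Merge the first list: 08:45–11:00, 11:15–13:00, 15:30–19:15.
Merge the second list: 08:00–14:30, 16:15–19:00.
08:45–11:00 ∩ B → 08:45–11:00.
11:15–13:00 ∩ B → 11:15–13:00.
15:30–19:15 ∩ B → 16:15–19:00.

08:45–11:00, 11:15–13:00, 16:15–19:00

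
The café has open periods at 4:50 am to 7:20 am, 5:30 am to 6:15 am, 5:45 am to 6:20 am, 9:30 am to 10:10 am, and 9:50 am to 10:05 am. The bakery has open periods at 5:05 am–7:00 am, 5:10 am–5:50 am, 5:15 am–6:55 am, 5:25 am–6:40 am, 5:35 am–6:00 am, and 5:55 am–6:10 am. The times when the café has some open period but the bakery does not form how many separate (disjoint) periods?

Merge the first list: 4:50 am–7:20 am, 9:30 am–10:10 am.
Merge the second list: 5:05 am–7:00 am.
A \ B = 4:50 am–5:05 am, 7:00 am–7:20 am, 9:30 am–10:10 am.
That is 3 disjoint pieces.

3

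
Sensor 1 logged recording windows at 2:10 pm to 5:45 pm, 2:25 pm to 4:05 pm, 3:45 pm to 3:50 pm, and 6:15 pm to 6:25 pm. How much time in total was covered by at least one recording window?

Merged: 2:10 pm–5:45 pm, 6:15 pm–6:25 pm.
Lengths: 3 h 35 min + 10 min = 3 h 45 min.

3 h 45 min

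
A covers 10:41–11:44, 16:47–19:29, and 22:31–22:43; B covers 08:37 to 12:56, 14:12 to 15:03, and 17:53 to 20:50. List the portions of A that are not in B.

10:41–11:44 lies entirely inside B → drops out.
16:47–19:29 with B removed leaves 16:47–17:53.
22:31–22:43 is untouched.

16:47–17:53, 22:31–22:43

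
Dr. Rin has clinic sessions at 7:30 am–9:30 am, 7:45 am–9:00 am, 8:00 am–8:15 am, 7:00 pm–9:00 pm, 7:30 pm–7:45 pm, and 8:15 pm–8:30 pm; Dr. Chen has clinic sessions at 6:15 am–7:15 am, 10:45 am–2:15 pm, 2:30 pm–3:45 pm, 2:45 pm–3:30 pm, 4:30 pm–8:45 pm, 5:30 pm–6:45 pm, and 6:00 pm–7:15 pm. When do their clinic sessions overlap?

7:00 pm-8:45 pm

Merge the first list: 7:30 am-9:30 am, 7:00 pm-9:00 pm.
Merge the second list: 6:15 am-7:15 am, 10:45 am-2:15 pm, 2:30 pm-3:45 pm, 4:30 pm-8:45 pm.
7:30 am-9:30 am: no overlap with the second set.
7:00 pm-9:00 pm meets the second set on 7:00 pm-8:45 pm.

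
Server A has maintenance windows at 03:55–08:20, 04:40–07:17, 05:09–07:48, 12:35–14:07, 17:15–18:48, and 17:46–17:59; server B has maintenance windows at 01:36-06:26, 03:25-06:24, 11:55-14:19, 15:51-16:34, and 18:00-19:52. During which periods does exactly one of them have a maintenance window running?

01:36–03:55, 06:26–08:20, 11:55–12:35, 14:07–14:19, 15:51–16:34, 17:15–18:00, 18:48–19:52

First set merges to 03:55–08:20, 12:35–14:07, 17:15–18:48.
Second set merges to 01:36–06:26, 11:55–14:19, 15:51–16:34, 18:00–19:52.
Only in the first: 06:26–08:20, 17:15–18:00.
Only in the second: 01:36–03:55, 11:55–12:35, 14:07–14:19, 15:51–16:34, 18:48–19:52.
Together these are the periods covered by exactly one.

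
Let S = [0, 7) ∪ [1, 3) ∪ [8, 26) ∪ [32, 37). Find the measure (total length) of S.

30

Merged: [0, 7), [8, 26), [32, 37).
Lengths: 7 + 18 + 5 = 30.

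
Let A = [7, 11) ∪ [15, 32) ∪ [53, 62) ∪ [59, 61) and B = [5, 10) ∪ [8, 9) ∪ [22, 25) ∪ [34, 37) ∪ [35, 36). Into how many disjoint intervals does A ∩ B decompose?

Merge the first list: [7, 11), [15, 32), [53, 62).
Merge the second list: [5, 10), [22, 25), [34, 37).
A ∩ B = [7, 10), [22, 25).
That is 2 disjoint pieces.

2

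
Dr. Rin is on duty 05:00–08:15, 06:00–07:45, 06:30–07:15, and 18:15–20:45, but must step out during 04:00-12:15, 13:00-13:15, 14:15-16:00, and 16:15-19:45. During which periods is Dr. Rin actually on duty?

19:45-20:45

First set merges to 05:00-08:15, 18:15-20:45.
05:00-08:15: fully covered by B → removed.
18:15-20:45 minus B → 19:45-20:45.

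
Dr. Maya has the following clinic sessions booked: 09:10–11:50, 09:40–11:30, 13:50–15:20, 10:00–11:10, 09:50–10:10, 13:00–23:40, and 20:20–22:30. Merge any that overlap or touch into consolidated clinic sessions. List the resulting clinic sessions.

Sort by start: 09:10–11:50, 09:40–11:30, 09:50–10:10, 10:00–11:10, 13:00–23:40, 13:50–15:20, 20:20–22:30.
09:40–11:30 overlaps/touches 09:10–11:50 → extend to 09:10–11:50.
09:50–10:10 overlaps/touches 09:10–11:50 → extend to 09:10–11:50.
10:00–11:10 overlaps/touches 09:10–11:50 → extend to 09:10–11:50.
13:00–23:40 is disjoint → start new block.
13:50–15:20 overlaps/touches 13:00–23:40 → extend to 13:00–23:40.
20:20–22:30 overlaps/touches 13:00–23:40 → extend to 13:00–23:40.

09:10–11:50, 13:00–23:40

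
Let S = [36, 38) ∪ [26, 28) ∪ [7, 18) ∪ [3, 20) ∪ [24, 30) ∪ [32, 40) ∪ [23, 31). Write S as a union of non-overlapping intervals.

[3, 20) ∪ [23, 31) ∪ [32, 40)

Sort by start: [3, 20), [7, 18), [23, 31), [24, 30), [26, 28), [32, 40), [36, 38).
[7, 18) overlaps/touches [3, 20) → extend to [3, 20).
[23, 31) is disjoint → start new block.
[24, 30) overlaps/touches [23, 31) → extend to [23, 31).
[26, 28) overlaps/touches [23, 31) → extend to [23, 31).
[32, 40) is disjoint → start new block.
[36, 38) overlaps/touches [32, 40) → extend to [32, 40).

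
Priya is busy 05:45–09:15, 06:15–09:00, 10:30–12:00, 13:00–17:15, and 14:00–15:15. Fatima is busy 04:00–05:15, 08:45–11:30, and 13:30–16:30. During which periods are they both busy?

First set merges to 05:45-09:15, 10:30-12:00, 13:00-17:15.
05:45-09:15 meets the second set on 08:45-09:15.
10:30-12:00 meets the second set on 10:30-11:30.
13:00-17:15 meets the second set on 13:30-16:30.

08:45-09:15, 10:30-11:30, 13:30-16:30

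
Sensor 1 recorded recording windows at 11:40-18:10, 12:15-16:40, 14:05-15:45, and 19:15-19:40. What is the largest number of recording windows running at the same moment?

Walk the sorted start/end points keeping a running depth.
The depth first hits 3 at 14:05.

3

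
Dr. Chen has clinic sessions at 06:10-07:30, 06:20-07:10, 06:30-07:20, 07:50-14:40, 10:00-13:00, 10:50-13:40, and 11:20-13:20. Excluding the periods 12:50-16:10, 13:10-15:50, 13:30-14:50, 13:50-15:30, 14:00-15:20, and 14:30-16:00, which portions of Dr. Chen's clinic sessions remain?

06:10–07:30, 07:50–12:50

First set merges to 06:10–07:30, 07:50–14:40.
Second set merges to 12:50–16:10.
06:10–07:30 is untouched.
07:50–14:40 with B removed leaves 07:50–12:50.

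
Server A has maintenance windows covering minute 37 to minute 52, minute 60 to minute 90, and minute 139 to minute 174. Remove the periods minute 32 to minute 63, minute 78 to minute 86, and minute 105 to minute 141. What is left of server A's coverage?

minute 37 to minute 52: entirely removed.
minute 60 to minute 90 \ B = minute 63 to minute 78, minute 86 to minute 90.
minute 139 to minute 174 \ B = minute 141 to minute 174.

minute 63 to minute 78, minute 86 to minute 90, minute 141 to minute 174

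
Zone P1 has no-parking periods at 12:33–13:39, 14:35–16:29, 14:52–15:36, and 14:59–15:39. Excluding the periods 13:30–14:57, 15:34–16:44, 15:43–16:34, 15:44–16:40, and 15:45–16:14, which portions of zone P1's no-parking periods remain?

12:33–13:30, 14:57–15:34

A, merged: 12:33–13:39, 14:35–16:29.
B, merged: 13:30–14:57, 15:34–16:44.
12:33–13:39 with B removed leaves 12:33–13:30.
14:35–16:29 with B removed leaves 14:57–15:34.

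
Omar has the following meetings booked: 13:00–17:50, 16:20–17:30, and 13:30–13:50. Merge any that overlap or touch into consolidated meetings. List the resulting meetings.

Sort by start: 13:00–17:50, 13:30–13:50, 16:20–17:30.
13:30–13:50 overlaps/touches 13:00–17:50 → extend to 13:00–17:50.
16:20–17:30 overlaps/touches 13:00–17:50 → extend to 13:00–17:50.

13:00–17:50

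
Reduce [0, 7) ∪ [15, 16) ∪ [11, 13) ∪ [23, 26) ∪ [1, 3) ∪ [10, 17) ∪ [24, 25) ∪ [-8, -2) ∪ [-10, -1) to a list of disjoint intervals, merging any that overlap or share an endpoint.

Sort by start: [-10, -1), [-8, -2), [0, 7), [1, 3), [10, 17), [11, 13), [15, 16), [23, 26), [24, 25).
[-8, -2) overlaps/touches [-10, -1) → extend to [-10, -1).
[0, 7) is disjoint → start new block.
[1, 3) overlaps/touches [0, 7) → extend to [0, 7).
[10, 17) is disjoint → start new block.
[11, 13) overlaps/touches [10, 17) → extend to [10, 17).
[15, 16) overlaps/touches [10, 17) → extend to [10, 17).
[23, 26) is disjoint → start new block.
[24, 25) overlaps/touches [23, 26) → extend to [23, 26).

[-10, -1) ∪ [0, 7) ∪ [10, 17) ∪ [23, 26)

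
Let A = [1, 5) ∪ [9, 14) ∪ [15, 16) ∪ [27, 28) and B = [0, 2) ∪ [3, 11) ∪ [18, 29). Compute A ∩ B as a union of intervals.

[1, 5) meets the second set on [1, 2), [3, 5).
[9, 14) meets the second set on [9, 11).
[15, 16): no overlap with the second set.
[27, 28) meets the second set on [27, 28).

[1, 2) ∪ [3, 5) ∪ [9, 11) ∪ [27, 28)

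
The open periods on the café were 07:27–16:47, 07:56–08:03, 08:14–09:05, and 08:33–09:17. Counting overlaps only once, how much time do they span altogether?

9 h 20 min

Merged: 07:27–16:47.
Length: 9 h 20 min.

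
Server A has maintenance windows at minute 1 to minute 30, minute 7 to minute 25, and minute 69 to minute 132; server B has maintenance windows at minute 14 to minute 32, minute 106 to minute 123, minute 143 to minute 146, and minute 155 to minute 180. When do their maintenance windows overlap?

A, merged: minute 1 to minute 30, minute 69 to minute 132.
minute 1 to minute 30 ∩ B → minute 14 to minute 30.
minute 69 to minute 132 ∩ B → minute 106 to minute 123.

minute 14 to minute 30, minute 106 to minute 123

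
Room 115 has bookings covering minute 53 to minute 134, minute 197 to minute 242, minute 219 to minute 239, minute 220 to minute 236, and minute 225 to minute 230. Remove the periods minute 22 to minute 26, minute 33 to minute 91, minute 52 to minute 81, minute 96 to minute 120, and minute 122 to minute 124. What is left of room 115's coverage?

Merge the first list: minute 53 to minute 134, minute 197 to minute 242.
Merge the second list: minute 22 to minute 26, minute 33 to minute 91, minute 96 to minute 120, minute 122 to minute 124.
minute 53 to minute 134 with B removed leaves minute 91 to minute 96, minute 120 to minute 122, minute 124 to minute 134.
minute 197 to minute 242 is untouched.

minute 91 to minute 96, minute 120 to minute 122, minute 124 to minute 134, minute 197 to minute 242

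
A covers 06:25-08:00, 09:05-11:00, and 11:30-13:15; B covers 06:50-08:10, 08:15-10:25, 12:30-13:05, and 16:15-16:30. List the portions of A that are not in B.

06:25-08:00 minus B → 06:25-06:50.
09:05-11:00 minus B → 10:25-11:00.
11:30-13:15 minus B → 11:30-12:30, 13:05-13:15.

06:25-06:50, 10:25-11:00, 11:30-12:30, 13:05-13:15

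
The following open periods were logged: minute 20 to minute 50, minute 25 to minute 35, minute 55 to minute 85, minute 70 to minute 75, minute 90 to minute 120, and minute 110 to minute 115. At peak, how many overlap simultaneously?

2

At minute 25, 2 of the intervals are simultaneously active.
No point has more.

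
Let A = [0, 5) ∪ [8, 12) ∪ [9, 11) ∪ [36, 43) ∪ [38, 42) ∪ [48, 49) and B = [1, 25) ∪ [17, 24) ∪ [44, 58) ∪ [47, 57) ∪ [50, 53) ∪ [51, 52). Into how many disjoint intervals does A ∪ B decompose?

3

A, merged: [0, 5), [8, 12), [36, 43), [48, 49).
B, merged: [1, 25), [44, 58).
A ∪ B = [0, 25), [36, 43), [44, 58).
That is 3 disjoint pieces.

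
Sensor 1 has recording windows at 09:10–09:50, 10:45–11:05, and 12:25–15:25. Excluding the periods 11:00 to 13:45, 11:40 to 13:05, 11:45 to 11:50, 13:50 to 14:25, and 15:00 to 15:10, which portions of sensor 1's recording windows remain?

09:10-09:50, 10:45-11:00, 13:45-13:50, 14:25-15:00, 15:10-15:25

Second set merges to 11:00-13:45, 13:50-14:25, 15:00-15:10.
09:10-09:50 is untouched.
10:45-11:05 with B removed leaves 10:45-11:00.
12:25-15:25 with B removed leaves 13:45-13:50, 14:25-15:00, 15:10-15:25.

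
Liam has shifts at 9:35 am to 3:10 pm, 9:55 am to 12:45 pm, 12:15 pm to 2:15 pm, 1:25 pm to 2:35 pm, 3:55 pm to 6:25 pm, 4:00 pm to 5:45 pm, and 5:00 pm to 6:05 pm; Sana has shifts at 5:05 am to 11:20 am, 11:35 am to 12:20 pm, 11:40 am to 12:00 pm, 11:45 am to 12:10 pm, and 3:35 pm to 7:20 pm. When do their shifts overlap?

9:35 am–11:20 am, 11:35 am–12:20 pm, 3:55 pm–6:25 pm

First set merges to 9:35 am–3:10 pm, 3:55 pm–6:25 pm.
Second set merges to 5:05 am–11:20 am, 11:35 am–12:20 pm, 3:35 pm–7:20 pm.
9:35 am–3:10 pm ∩ B → 9:35 am–11:20 am, 11:35 am–12:20 pm.
3:55 pm–6:25 pm ∩ B → 3:55 pm–6:25 pm.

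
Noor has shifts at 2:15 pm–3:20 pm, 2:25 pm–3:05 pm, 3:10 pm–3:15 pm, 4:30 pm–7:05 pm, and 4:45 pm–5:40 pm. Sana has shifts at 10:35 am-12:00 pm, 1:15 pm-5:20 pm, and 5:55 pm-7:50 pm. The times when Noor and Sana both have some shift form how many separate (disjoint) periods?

A, merged: 2:15 pm–3:20 pm, 4:30 pm–7:05 pm.
A ∩ B = 2:15 pm–3:20 pm, 4:30 pm–5:20 pm, 5:55 pm–7:05 pm.
That is 3 disjoint pieces.

3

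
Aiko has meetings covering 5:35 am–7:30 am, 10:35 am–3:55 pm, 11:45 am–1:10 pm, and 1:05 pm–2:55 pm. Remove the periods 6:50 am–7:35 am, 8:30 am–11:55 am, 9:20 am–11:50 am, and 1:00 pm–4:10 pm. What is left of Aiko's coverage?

First set merges to 5:35 am-7:30 am, 10:35 am-3:55 pm.
Second set merges to 6:50 am-7:35 am, 8:30 am-11:55 am, 1:00 pm-4:10 pm.
5:35 am-7:30 am \ B = 5:35 am-6:50 am.
10:35 am-3:55 pm \ B = 11:55 am-1:00 pm.

5:35 am-6:50 am, 11:55 am-1:00 pm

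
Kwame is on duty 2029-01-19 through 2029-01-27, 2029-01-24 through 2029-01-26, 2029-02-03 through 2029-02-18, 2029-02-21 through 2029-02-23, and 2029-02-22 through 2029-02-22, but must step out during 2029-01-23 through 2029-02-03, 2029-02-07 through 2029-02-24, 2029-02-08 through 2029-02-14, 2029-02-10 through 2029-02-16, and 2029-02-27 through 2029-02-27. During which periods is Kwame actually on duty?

2029-01-19 through 2029-01-22, 2029-02-04 through 2029-02-06

A, merged: 2029-01-19 through 2029-01-27, 2029-02-03 through 2029-02-18, 2029-02-21 through 2029-02-23.
B, merged: 2029-01-23 through 2029-02-03, 2029-02-07 through 2029-02-24, 2029-02-27 through 2029-02-27.
2029-01-19 through 2029-01-27 with B removed leaves 2029-01-19 through 2029-01-22.
2029-02-03 through 2029-02-18 with B removed leaves 2029-02-04 through 2029-02-06.
2029-02-21 through 2029-02-23 lies entirely inside B → drops out.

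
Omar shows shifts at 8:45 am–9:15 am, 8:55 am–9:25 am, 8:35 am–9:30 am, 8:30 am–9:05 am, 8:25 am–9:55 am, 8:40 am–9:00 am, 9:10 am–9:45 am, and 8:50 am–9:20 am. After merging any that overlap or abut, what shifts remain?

Sort by start: 8:25 am–9:55 am, 8:30 am–9:05 am, 8:35 am–9:30 am, 8:40 am–9:00 am, 8:45 am–9:15 am, 8:50 am–9:20 am, 8:55 am–9:25 am, 9:10 am–9:45 am.
8:30 am–9:05 am overlaps/touches 8:25 am–9:55 am → extend to 8:25 am–9:55 am.
8:35 am–9:30 am overlaps/touches 8:25 am–9:55 am → extend to 8:25 am–9:55 am.
8:40 am–9:00 am overlaps/touches 8:25 am–9:55 am → extend to 8:25 am–9:55 am.
8:45 am–9:15 am overlaps/touches 8:25 am–9:55 am → extend to 8:25 am–9:55 am.
8:50 am–9:20 am overlaps/touches 8:25 am–9:55 am → extend to 8:25 am–9:55 am.
8:55 am–9:25 am overlaps/touches 8:25 am–9:55 am → extend to 8:25 am–9:55 am.
9:10 am–9:45 am overlaps/touches 8:25 am–9:55 am → extend to 8:25 am–9:55 am.

8:25 am–9:55 am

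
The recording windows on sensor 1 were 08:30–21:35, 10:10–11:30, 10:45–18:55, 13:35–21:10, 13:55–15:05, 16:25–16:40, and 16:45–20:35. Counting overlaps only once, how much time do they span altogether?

13 h 5 min

Merged: 08:30-21:35.
Length: 13 h 5 min.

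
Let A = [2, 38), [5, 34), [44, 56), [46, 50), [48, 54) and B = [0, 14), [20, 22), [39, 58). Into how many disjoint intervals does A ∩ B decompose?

3

First set merges to [2, 38), [44, 56).
A ∩ B = [2, 14), [20, 22), [44, 56).
That is 3 disjoint pieces.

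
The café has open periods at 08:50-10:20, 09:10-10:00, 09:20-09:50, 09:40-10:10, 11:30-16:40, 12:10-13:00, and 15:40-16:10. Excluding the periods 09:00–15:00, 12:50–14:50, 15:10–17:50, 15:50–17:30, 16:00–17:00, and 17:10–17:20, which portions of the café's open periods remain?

First set merges to 08:50–10:20, 11:30–16:40.
Second set merges to 09:00–15:00, 15:10–17:50.
08:50–10:20 \ B = 08:50–09:00.
11:30–16:40 \ B = 15:00–15:10.

08:50–09:00, 15:00–15:10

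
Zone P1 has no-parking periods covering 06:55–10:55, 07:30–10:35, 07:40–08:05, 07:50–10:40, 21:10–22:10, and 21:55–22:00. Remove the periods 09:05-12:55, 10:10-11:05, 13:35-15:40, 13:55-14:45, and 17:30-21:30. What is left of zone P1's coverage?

A, merged: 06:55–10:55, 21:10–22:10.
B, merged: 09:05–12:55, 13:35–15:40, 17:30–21:30.
06:55–10:55 with B removed leaves 06:55–09:05.
21:10–22:10 with B removed leaves 21:30–22:10.

06:55–09:05, 21:30–22:10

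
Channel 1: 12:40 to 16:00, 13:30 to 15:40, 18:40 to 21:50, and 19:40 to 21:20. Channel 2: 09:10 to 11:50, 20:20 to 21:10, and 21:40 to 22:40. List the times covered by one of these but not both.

Merge the first list: 12:40–16:00, 18:40–21:50.
A but not B: 12:40–16:00, 18:40–20:20, 21:10–21:40.
B but not A: 09:10–11:50, 21:50–22:40.
Combining gives A △ B.

09:10–11:50, 12:40–16:00, 18:40–20:20, 21:10–21:40, 21:50–22:40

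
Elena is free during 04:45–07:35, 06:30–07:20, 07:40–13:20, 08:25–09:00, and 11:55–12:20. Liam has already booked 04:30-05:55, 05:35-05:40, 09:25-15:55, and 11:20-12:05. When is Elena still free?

05:55-07:35, 07:40-09:25

First set merges to 04:45-07:35, 07:40-13:20.
Second set merges to 04:30-05:55, 09:25-15:55.
04:45-07:35 minus B → 05:55-07:35.
07:40-13:20 minus B → 07:40-09:25.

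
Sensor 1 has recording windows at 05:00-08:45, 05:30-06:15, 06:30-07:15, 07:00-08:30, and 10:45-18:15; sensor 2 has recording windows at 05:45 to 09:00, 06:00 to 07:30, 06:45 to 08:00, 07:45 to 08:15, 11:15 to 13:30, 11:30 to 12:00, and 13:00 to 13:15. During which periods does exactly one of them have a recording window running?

First set merges to 05:00–08:45, 10:45–18:15.
Second set merges to 05:45–09:00, 11:15–13:30.
Only in the first: 05:00–05:45, 10:45–11:15, 13:30–18:15.
Only in the second: 08:45–09:00.
Together these are the periods covered by exactly one.

05:00–05:45, 08:45–09:00, 10:45–11:15, 13:30–18:15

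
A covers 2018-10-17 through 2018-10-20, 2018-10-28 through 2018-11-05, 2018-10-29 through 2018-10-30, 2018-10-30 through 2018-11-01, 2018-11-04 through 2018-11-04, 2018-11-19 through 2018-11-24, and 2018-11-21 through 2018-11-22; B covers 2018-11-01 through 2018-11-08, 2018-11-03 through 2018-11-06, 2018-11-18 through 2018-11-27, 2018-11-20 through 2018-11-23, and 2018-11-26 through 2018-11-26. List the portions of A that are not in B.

First set merges to 2018-10-17 through 2018-10-20, 2018-10-28 through 2018-11-05, 2018-11-19 through 2018-11-24.
Second set merges to 2018-11-01 through 2018-11-08, 2018-11-18 through 2018-11-27.
2018-10-17 through 2018-10-20 is untouched.
2018-10-28 through 2018-11-05 with B removed leaves 2018-10-28 through 2018-10-31.
2018-11-19 through 2018-11-24 lies entirely inside B → drops out.

2018-10-17 through 2018-10-20, 2018-10-28 through 2018-10-31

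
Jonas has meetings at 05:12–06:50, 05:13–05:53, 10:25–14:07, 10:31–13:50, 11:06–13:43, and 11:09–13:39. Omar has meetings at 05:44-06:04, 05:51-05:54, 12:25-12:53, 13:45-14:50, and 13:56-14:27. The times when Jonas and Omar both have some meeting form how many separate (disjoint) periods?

3

First set merges to 05:12–06:50, 10:25–14:07.
Second set merges to 05:44–06:04, 12:25–12:53, 13:45–14:50.
A ∩ B = 05:44–06:04, 12:25–12:53, 13:45–14:07.
That is 3 disjoint pieces.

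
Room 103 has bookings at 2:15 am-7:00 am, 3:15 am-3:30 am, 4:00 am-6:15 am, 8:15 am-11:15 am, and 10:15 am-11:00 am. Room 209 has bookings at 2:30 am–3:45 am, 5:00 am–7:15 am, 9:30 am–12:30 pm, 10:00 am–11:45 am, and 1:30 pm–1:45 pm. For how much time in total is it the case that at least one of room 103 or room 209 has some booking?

9 h 30 min

Merge the first list: 2:15 am-7:00 am, 8:15 am-11:15 am.
Merge the second list: 2:30 am-3:45 am, 5:00 am-7:15 am, 9:30 am-12:30 pm, 1:30 pm-1:45 pm.
A ∪ B = 2:15 am-7:15 am, 8:15 am-12:30 pm, 1:30 pm-1:45 pm.
Total: 5 h + 4 h 15 min + 15 min = 9 h 30 min.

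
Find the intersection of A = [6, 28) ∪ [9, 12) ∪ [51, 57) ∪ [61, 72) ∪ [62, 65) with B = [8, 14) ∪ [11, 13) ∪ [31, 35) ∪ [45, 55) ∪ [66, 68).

First set merges to [6, 28), [51, 57), [61, 72).
Second set merges to [8, 14), [31, 35), [45, 55), [66, 68).
[6, 28) overlaps B on [8, 14).
[51, 57) overlaps B on [51, 55).
[61, 72) overlaps B on [66, 68).

[8, 14) ∪ [51, 55) ∪ [66, 68)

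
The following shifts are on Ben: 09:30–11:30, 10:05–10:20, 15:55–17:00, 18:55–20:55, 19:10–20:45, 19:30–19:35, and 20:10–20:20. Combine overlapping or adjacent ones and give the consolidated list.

09:30–11:30, 15:55–17:00, 18:55–20:55

10:05–10:20 overlaps/touches 09:30–11:30 → extend to 09:30–11:30.
15:55–17:00 is disjoint → start new block.
18:55–20:55 is disjoint → start new block.
19:10–20:45 overlaps/touches 18:55–20:55 → extend to 18:55–20:55.
19:30–19:35 overlaps/touches 18:55–20:55 → extend to 18:55–20:55.
20:10–20:20 overlaps/touches 18:55–20:55 → extend to 18:55–20:55.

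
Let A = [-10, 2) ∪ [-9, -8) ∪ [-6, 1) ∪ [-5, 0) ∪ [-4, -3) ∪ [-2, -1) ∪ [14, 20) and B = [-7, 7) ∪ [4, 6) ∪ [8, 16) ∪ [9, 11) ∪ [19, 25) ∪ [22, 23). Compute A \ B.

A, merged: [-10, 2), [14, 20).
B, merged: [-7, 7), [8, 16), [19, 25).
[-10, 2) \ B = [-10, -7).
[14, 20) \ B = [16, 19).

[-10, -7) ∪ [16, 19)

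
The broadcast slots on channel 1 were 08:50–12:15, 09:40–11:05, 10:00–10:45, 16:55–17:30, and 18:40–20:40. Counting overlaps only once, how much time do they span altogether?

6 h

Merged: 08:50–12:15, 16:55–17:30, 18:40–20:40.
Lengths: 3 h 25 min + 35 min + 2 h = 6 h.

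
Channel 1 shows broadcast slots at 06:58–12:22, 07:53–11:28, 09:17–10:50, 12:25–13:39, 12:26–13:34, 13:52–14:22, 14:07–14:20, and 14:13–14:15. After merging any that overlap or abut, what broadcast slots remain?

06:58–12:22, 12:25–13:39, 13:52–14:22

07:53–11:28 overlaps/touches 06:58–12:22 → extend to 06:58–12:22.
09:17–10:50 overlaps/touches 06:58–12:22 → extend to 06:58–12:22.
12:25–13:39 is disjoint → start new block.
12:26–13:34 overlaps/touches 12:25–13:39 → extend to 12:25–13:39.
13:52–14:22 is disjoint → start new block.
14:07–14:20 overlaps/touches 13:52–14:22 → extend to 13:52–14:22.
14:13–14:15 overlaps/touches 13:52–14:22 → extend to 13:52–14:22.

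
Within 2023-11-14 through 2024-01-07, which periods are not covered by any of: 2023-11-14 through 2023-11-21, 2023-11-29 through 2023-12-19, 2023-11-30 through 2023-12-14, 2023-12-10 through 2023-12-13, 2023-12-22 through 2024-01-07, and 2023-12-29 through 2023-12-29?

The merged coverage is 2023-11-14 through 2023-11-21, 2023-11-29 through 2023-12-19, 2023-12-22 through 2024-01-07.
Uncovered inside 2023-11-14 through 2024-01-07: 2023-11-22 through 2023-11-28, 2023-12-20 through 2023-12-21.

2023-11-22 through 2023-11-28, 2023-12-20 through 2023-12-21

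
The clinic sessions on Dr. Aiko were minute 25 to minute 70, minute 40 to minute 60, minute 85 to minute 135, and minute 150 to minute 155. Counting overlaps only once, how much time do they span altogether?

Merged: minute 25 to minute 70, minute 85 to minute 135, minute 150 to minute 155.
Lengths: 45 minutes + 50 minutes + 5 minutes = 100 minutes.

100 minutes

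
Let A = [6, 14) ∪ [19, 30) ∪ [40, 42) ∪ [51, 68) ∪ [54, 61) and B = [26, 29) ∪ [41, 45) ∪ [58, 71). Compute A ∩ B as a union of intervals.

[26, 29) ∪ [41, 42) ∪ [58, 68)

A, merged: [6, 14), [19, 30), [40, 42), [51, 68).
[6, 14) meets no B interval.
[19, 30) ∩ B → [26, 29).
[40, 42) ∩ B → [41, 42).
[51, 68) ∩ B → [58, 68).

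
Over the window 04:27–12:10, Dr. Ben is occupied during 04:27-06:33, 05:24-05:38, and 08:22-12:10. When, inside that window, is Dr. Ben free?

Covered (merged): 04:27-06:33, 08:22-12:10.
Gaps within 04:27-12:10: 06:33-08:22.

06:33-08:22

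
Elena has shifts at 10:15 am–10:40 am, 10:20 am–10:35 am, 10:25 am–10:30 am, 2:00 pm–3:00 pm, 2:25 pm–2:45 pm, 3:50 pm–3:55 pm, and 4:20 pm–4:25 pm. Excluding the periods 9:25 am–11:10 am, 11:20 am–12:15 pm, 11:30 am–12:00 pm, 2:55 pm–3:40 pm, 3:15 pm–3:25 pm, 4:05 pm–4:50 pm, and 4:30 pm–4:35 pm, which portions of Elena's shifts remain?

First set merges to 10:15 am-10:40 am, 2:00 pm-3:00 pm, 3:50 pm-3:55 pm, 4:20 pm-4:25 pm.
Second set merges to 9:25 am-11:10 am, 11:20 am-12:15 pm, 2:55 pm-3:40 pm, 4:05 pm-4:50 pm.
10:15 am-10:40 am: entirely removed.
2:00 pm-3:00 pm \ B = 2:00 pm-2:55 pm.
3:50 pm-3:55 pm: nothing removed.
4:20 pm-4:25 pm: entirely removed.

2:00 pm-2:55 pm, 3:50 pm-3:55 pm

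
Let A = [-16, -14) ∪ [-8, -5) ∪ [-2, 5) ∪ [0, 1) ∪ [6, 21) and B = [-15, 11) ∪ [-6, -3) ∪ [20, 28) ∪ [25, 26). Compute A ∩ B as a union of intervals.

[-15, -14) ∪ [-8, -5) ∪ [-2, 5) ∪ [6, 11) ∪ [20, 21)

Merge the first list: [-16, -14), [-8, -5), [-2, 5), [6, 21).
Merge the second list: [-15, 11), [20, 28).
[-16, -14) ∩ B → [-15, -14).
[-8, -5) ∩ B → [-8, -5).
[-2, 5) ∩ B → [-2, 5).
[6, 21) ∩ B → [6, 11), [20, 21).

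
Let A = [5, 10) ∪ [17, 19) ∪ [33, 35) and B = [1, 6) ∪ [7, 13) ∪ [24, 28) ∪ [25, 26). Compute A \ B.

[6, 7) ∪ [17, 19) ∪ [33, 35)

Second set merges to [1, 6), [7, 13), [24, 28).
[5, 10) \ B = [6, 7).
[17, 19): nothing removed.
[33, 35): nothing removed.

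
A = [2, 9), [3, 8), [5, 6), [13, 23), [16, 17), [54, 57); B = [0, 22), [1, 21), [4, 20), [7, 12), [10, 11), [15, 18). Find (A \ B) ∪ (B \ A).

A, merged: [2, 9), [13, 23), [54, 57).
B, merged: [0, 22).
A but not B: [22, 23), [54, 57).
B but not A: [0, 2), [9, 13).
Combining gives A △ B.

[0, 2) ∪ [9, 13) ∪ [22, 23) ∪ [54, 57)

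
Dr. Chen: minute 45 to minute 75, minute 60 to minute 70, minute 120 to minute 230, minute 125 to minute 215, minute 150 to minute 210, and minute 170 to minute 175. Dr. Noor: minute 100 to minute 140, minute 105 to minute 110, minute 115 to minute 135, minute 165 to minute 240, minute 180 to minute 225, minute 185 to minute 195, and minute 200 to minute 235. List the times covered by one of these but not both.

minute 45 to minute 75, minute 100 to minute 120, minute 140 to minute 165, minute 230 to minute 240

First set merges to minute 45 to minute 75, minute 120 to minute 230.
Second set merges to minute 100 to minute 140, minute 165 to minute 240.
Only in the first: minute 45 to minute 75, minute 140 to minute 165.
Only in the second: minute 100 to minute 120, minute 230 to minute 240.
Together these are the periods covered by exactly one.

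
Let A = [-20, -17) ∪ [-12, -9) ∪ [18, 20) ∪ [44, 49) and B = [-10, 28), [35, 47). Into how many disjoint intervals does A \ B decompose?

A \ B = [-20, -17), [-12, -10), [47, 49).
That is 3 disjoint pieces.

3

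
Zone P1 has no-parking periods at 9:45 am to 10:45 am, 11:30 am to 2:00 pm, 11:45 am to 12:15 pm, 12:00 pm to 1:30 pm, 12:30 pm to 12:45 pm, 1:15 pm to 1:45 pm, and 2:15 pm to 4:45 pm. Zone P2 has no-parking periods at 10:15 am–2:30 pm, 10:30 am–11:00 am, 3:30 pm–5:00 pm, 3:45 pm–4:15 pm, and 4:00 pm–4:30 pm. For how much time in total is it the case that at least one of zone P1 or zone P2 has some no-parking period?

Merge the first list: 9:45 am–10:45 am, 11:30 am–2:00 pm, 2:15 pm–4:45 pm.
Merge the second list: 10:15 am–2:30 pm, 3:30 pm–5:00 pm.
A ∪ B = 9:45 am–5:00 pm.
Total: 7 h 15 min.

7 h 15 min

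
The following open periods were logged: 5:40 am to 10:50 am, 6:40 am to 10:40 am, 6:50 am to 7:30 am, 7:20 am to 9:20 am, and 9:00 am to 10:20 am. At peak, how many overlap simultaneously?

4

Sweep endpoints in order; track running count of active intervals.
Peak of 4 reached at 7:20 am.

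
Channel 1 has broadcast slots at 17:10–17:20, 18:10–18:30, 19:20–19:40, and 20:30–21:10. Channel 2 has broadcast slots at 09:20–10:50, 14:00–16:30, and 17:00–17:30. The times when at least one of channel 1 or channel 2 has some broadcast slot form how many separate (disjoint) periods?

6

A ∪ B = 09:20-10:50, 14:00-16:30, 17:00-17:30, 18:10-18:30, 19:20-19:40, 20:30-21:10.
That is 6 disjoint pieces.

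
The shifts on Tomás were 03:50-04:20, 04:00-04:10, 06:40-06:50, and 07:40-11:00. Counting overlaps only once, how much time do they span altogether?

4 h

Merged: 03:50–04:20, 06:40–06:50, 07:40–11:00.
Lengths: 30 min + 10 min + 3 h 20 min = 4 h.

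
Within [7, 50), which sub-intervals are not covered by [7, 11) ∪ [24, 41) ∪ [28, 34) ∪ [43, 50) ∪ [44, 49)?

[11, 24) ∪ [41, 43)

After merging, the occupied span is [7, 11), [24, 41), [43, 50).
Complement within [7, 50): [11, 24), [41, 43).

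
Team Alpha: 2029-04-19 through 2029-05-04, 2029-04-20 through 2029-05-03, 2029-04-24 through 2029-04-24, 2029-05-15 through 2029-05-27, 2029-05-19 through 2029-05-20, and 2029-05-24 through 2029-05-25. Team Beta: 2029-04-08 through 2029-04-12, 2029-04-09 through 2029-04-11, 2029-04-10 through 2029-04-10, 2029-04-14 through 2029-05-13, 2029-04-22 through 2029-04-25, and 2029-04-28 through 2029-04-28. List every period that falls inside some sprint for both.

2029-04-19 through 2029-05-04

A, merged: 2029-04-19 through 2029-05-04, 2029-05-15 through 2029-05-27.
B, merged: 2029-04-08 through 2029-04-12, 2029-04-14 through 2029-05-13.
2029-04-19 through 2029-05-04 ∩ B → 2029-04-19 through 2029-05-04.
2029-05-15 through 2029-05-27 meets no B interval.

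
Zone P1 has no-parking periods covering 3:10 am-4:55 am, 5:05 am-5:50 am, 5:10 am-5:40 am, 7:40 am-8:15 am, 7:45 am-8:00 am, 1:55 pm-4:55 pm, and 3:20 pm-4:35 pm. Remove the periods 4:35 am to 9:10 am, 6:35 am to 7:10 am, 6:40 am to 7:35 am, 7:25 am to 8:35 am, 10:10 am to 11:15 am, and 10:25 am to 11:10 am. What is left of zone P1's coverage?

3:10 am-4:35 am, 1:55 pm-4:55 pm

A, merged: 3:10 am-4:55 am, 5:05 am-5:50 am, 7:40 am-8:15 am, 1:55 pm-4:55 pm.
B, merged: 4:35 am-9:10 am, 10:10 am-11:15 am.
3:10 am-4:55 am \ B = 3:10 am-4:35 am.
5:05 am-5:50 am: entirely removed.
7:40 am-8:15 am: entirely removed.
1:55 pm-4:55 pm: nothing removed.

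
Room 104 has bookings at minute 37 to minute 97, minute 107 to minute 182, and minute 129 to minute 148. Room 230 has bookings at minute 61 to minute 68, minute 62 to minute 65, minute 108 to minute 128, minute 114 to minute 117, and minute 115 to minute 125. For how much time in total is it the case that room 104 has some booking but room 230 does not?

108 minutes

A, merged: minute 37 to minute 97, minute 107 to minute 182.
B, merged: minute 61 to minute 68, minute 108 to minute 128.
A \ B = minute 37 to minute 61, minute 68 to minute 97, minute 107 to minute 108, minute 128 to minute 182.
Total: 24 minutes + 29 minutes + 1 minute + 54 minutes = 108 minutes.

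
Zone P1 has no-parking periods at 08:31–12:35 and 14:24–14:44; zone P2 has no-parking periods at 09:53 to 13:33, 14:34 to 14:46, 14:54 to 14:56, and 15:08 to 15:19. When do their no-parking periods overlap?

08:31–12:35 ∩ B → 09:53–12:35.
14:24–14:44 ∩ B → 14:34–14:44.

09:53–12:35, 14:34–14:44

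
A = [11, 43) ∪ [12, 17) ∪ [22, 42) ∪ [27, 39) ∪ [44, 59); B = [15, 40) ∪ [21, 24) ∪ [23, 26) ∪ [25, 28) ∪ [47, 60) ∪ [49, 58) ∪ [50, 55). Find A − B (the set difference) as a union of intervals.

[11, 15) ∪ [40, 43) ∪ [44, 47)

First set merges to [11, 43), [44, 59).
Second set merges to [15, 40), [47, 60).
[11, 43) minus B → [11, 15), [40, 43).
[44, 59) minus B → [44, 47).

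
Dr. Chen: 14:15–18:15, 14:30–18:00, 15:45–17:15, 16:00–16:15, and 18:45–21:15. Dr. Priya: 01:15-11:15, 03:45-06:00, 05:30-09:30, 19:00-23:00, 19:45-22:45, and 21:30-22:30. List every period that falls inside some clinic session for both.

19:00–21:15

Merge the first list: 14:15–18:15, 18:45–21:15.
Merge the second list: 01:15–11:15, 19:00–23:00.
14:15–18:15 meets no B interval.
18:45–21:15 ∩ B → 19:00–21:15.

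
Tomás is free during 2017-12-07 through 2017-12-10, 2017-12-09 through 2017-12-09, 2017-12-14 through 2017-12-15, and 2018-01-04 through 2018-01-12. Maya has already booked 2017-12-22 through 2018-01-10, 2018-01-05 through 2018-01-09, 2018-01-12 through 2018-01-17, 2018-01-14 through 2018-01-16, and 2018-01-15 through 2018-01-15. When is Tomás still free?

2017-12-07 through 2017-12-10, 2017-12-14 through 2017-12-15, 2018-01-11 through 2018-01-11

A, merged: 2017-12-07 through 2017-12-10, 2017-12-14 through 2017-12-15, 2018-01-04 through 2018-01-12.
B, merged: 2017-12-22 through 2018-01-10, 2018-01-12 through 2018-01-17.
2017-12-07 through 2017-12-10: no B overlap → unchanged.
2017-12-14 through 2017-12-15: no B overlap → unchanged.
2018-01-04 through 2018-01-12 minus B → 2018-01-11 through 2018-01-11.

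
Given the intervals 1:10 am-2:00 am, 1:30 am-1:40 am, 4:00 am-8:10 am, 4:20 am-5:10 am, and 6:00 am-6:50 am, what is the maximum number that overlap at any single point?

2

Sweep endpoints in order; track running count of active intervals.
Peak of 2 reached at 1:30 am.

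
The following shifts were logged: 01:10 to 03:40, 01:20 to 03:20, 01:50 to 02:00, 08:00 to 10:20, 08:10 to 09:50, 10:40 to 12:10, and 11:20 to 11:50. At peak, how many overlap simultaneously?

Walk the sorted start/end points keeping a running depth.
The depth first hits 3 at 01:50.

3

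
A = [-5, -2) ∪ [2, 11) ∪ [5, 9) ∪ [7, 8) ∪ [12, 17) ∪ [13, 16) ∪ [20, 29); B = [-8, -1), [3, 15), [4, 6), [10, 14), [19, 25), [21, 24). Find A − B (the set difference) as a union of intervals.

A, merged: [-5, -2), [2, 11), [12, 17), [20, 29).
B, merged: [-8, -1), [3, 15), [19, 25).
[-5, -2): entirely removed.
[2, 11) \ B = [2, 3).
[12, 17) \ B = [15, 17).
[20, 29) \ B = [25, 29).

[2, 3) ∪ [15, 17) ∪ [25, 29)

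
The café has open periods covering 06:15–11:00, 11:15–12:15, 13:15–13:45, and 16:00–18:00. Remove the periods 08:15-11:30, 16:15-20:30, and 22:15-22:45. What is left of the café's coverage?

06:15–08:15, 11:30–12:15, 13:15–13:45, 16:00–16:15

06:15–11:00 minus B → 06:15–08:15.
11:15–12:15 minus B → 11:30–12:15.
13:15–13:45: no B overlap → unchanged.
16:00–18:00 minus B → 16:00–16:15.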